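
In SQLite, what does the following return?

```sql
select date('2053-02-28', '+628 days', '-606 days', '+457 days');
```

Applying '+628 days' to 2053-02-28: counting 628 days forward gives 2054-11-18.
Applying '-606 days' to 2054-11-18: counting 606 days back gives 2053-03-22.
Applying '+457 days' to 2053-03-22: counting 457 days forward gives 2054-06-22.

2054-06-22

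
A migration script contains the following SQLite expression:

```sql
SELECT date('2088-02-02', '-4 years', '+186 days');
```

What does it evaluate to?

2084-08-06

Adding -4 years to 2088-02-02 gives 2084-02-02.
Applying '+186 days' to 2084-02-02: counting 186 days forward gives 2084-08-06.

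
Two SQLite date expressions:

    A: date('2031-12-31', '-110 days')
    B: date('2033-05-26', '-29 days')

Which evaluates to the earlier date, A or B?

A = 2031-09-12.
B = 2033-04-27.
A is earlier.

A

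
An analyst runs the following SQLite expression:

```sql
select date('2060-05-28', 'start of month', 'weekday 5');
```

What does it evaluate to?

`start of month` rewinds 2060-05-28 to 2060-05-01.
`weekday 5` advances to the next Friday; 2060-05-01 is a Saturday, so it moves forward to 2060-05-07.

2060-05-07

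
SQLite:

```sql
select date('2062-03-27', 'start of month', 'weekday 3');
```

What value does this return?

`start of month` rewinds 2062-03-27 to 2062-03-01.
`weekday 3` advances to the next Wednesday; 2062-03-01 is already a Wednesday, so it stays at 2062-03-01.

2062-03-01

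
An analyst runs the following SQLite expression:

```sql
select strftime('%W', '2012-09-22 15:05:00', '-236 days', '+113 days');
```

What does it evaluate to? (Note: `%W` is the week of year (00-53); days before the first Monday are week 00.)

First apply '-236 days', '+113 days': 2012-09-22 15:05:00 → 2012-05-22 15:05:00.
2012-05-22 is a Tuesday. SQLite's %W counts Mondays since the year started; the result is 21.

21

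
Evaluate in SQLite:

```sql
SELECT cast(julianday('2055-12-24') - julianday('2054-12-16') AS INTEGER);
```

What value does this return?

15 days remain in December 2054 after the 16th (31 − 16).
Full months from January 2055 through November 2055 contribute their day counts.
Then 24 days into December 2055.
Total: 15 + 31 + 28 + 31 + 30 + 31 + 30 + 31 + 31 + 30 + 31 + 30 + 24 = 373.

373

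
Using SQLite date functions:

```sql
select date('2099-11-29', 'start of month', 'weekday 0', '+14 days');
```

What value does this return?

`start of month` rewinds 2099-11-29 to 2099-11-01.
`weekday 0` advances to the next Sunday; 2099-11-01 is already a Sunday, so it stays at 2099-11-01.
Advancing 14 more days within November lands on 2099-11-15.

2099-11-15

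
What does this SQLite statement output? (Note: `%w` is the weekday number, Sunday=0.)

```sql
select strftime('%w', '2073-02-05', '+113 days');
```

1

First apply '+113 days': 2073-02-05 → 2073-05-29.
2073-05-29 is a Monday; with Sunday=0 that is 1.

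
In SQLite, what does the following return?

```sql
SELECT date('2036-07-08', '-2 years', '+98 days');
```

2034-10-14

Adding -2 years to 2036-07-08 gives 2034-07-08.
Applying '+98 days' to 2034-07-08: counting 98 days forward gives 2034-10-14.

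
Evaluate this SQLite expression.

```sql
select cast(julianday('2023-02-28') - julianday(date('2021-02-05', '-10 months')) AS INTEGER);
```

1059

Adding -10 months to 2021-02-05 gives 2020-04-05.
25 days remain in April 2020 after the 5th (30 − 5).
Full months from May 2020 through January 2023 contribute their day counts.
Then 28 days into February 2023.
Total: 25 + 31 + 30 + 31 + 31 + 30 + 31 + 30 + 31 + 31 + 28 + 31 + 30 + 31 + 30 + 31 + 31 + 30 + 31 + 30 + 31 + 31 + 28 + 31 + 30 + 31 + 30 + 31 + 31 + 30 + 31 + 30 + 31 + 31 + 28 = 1059.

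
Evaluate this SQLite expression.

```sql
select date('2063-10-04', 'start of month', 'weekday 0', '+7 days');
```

`start of month` rewinds 2063-10-04 to 2063-10-01.
`weekday 0` advances to the next Sunday; 2063-10-01 is a Monday, so it moves forward to 2063-10-07.
Advancing 7 more days within October lands on 2063-10-14.

2063-10-14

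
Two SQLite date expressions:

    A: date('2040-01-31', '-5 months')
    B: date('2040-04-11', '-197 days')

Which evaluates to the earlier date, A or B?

A

A = 2039-08-31.
B = 2039-09-27.
A is earlier.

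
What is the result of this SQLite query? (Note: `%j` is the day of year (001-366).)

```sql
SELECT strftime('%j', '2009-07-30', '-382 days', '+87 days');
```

282

First apply '-382 days', '+87 days': 2009-07-30 → 2008-10-08.
Day-of-year for 2008-10-08: days since 2008-01-01 inclusive = 282, zero-padded to 282.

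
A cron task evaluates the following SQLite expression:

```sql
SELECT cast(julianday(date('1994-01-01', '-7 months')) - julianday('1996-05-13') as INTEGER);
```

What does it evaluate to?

Adding -7 months to 1994-01-01 gives 1993-06-01.
29 days remain in June 1993 after the 1st (30 − 1).
Full months from July 1993 through April 1996 contribute their day counts.
Then 13 days into May 1996.
Total: 29 + 31 + 31 + 30 + 31 + 30 + 31 + 31 + 28 + 31 + 30 + 31 + 30 + 31 + 31 + 30 + 31 + 30 + 31 + 31 + 28 + 31 + 30 + 31 + 30 + 31 + 31 + 30 + 31 + 30 + 31 + 31 + 29 + 31 + 30 + 13 = 1077.
The subtraction is earlier − later, so the result is −1077 → -1077.

-1077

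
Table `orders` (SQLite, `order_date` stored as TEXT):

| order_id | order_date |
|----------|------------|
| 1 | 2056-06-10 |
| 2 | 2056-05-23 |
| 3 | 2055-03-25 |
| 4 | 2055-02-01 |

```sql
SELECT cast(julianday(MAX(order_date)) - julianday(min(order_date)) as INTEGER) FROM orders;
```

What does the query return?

495

MIN = 2055-02-01, MAX = 2056-06-10.
27 days remain in February 2055 after the 1st (28 − 1).
Full months from March 2055 through May 2056 contribute their day counts.
Then 10 days into June 2056.
Total: 27 + 31 + 30 + 31 + 30 + 31 + 31 + 30 + 31 + 30 + 31 + 31 + 29 + 31 + 30 + 31 + 10 = 495.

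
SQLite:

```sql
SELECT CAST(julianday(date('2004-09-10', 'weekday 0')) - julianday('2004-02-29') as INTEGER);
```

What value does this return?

`weekday 0` advances to the next Sunday; 2004-09-10 is a Friday, so it moves forward to 2004-09-12.
0 days remain in February 2004 after the 29th (29 − 29).
Full months from March 2004 through August 2004 contribute their day counts.
Then 12 days into September 2004.
Total: 0 + 31 + 30 + 31 + 30 + 31 + 31 + 12 = 196.

196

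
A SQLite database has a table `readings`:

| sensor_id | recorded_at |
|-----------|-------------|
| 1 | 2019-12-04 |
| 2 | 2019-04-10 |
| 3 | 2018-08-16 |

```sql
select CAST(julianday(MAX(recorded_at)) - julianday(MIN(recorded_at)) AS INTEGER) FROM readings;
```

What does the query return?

475

MIN = 2018-08-16, MAX = 2019-12-04.
15 days remain in August 2018 after the 16th (31 − 16).
Full months from September 2018 through November 2019 contribute their day counts.
Then 4 days into December 2019.
Total: 15 + 30 + 31 + 30 + 31 + 31 + 28 + 31 + 30 + 31 + 30 + 31 + 31 + 30 + 31 + 30 + 4 = 475.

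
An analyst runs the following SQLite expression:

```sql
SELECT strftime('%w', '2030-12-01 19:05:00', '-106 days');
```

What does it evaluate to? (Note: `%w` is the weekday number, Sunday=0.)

First apply '-106 days': 2030-12-01 19:05:00 → 2030-08-17 19:05:00.
2030-08-17 is a Saturday; with Sunday=0 that is 6.

6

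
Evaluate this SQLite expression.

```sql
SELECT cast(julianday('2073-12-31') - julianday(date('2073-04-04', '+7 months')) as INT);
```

57

Adding +7 months to 2073-04-04 gives 2073-11-04.
26 days remain in November 2073 after the 4th (30 − 4).
Then 31 days into December 2073.
Total: 26 + 31 = 57.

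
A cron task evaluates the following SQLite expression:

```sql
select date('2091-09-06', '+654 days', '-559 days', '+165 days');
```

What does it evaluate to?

Applying '+654 days' to 2091-09-06: counting 654 days forward gives 2093-06-21.
Applying '-559 days' to 2093-06-21: counting 559 days back gives 2091-12-10.
Applying '+165 days' to 2091-12-10: counting 165 days forward gives 2092-05-23.

2092-05-23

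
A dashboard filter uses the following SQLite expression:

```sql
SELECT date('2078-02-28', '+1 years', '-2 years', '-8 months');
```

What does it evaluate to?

Adding +1 year to 2078-02-28 gives 2079-02-28.
Adding -2 years to 2079-02-28 gives 2077-02-28.
Adding -8 months to 2077-02-28 gives 2076-06-28.

2076-06-28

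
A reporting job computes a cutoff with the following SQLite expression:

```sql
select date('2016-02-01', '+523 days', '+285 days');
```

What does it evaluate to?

Applying '+523 days' to 2016-02-01: counting 523 days forward gives 2017-07-08.
Applying '+285 days' to 2017-07-08: counting 285 days forward gives 2018-04-19.

2018-04-19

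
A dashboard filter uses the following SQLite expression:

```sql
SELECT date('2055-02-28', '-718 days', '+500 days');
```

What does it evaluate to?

2054-07-25

Applying '-718 days' to 2055-02-28: counting 718 days back gives 2053-03-12.
Applying '+500 days' to 2053-03-12: counting 500 days forward gives 2054-07-25.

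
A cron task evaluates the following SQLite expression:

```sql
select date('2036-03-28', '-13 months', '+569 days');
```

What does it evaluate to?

2036-09-19

Adding -13 months to 2036-03-28 gives 2035-02-28.
Applying '+569 days' to 2035-02-28: counting 569 days forward gives 2036-09-19.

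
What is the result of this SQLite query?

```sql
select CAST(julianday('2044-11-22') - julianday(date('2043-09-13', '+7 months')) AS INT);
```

Adding +7 months to 2043-09-13 gives 2044-04-13.
17 days remain in April 2044 after the 13th (30 − 13).
Full months from May 2044 through October 2044 contribute their day counts.
Then 22 days into November 2044.
Total: 17 + 31 + 30 + 31 + 31 + 30 + 31 + 22 = 223.

223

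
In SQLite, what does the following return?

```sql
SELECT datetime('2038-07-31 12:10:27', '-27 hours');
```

-27 hours from 2038-07-31 12:10:27 is 2038-07-30 09:10:27 (crosses midnight).

2038-07-30 09:10:27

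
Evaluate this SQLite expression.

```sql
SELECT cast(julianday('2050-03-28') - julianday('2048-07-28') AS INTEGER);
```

3 days remain in July 2048 after the 28th (31 − 28).
Full months from August 2048 through February 2050 contribute their day counts.
Then 28 days into March 2050.
Total: 3 + 31 + 30 + 31 + 30 + 31 + 31 + 28 + 31 + 30 + 31 + 30 + 31 + 31 + 30 + 31 + 30 + 31 + 31 + 28 + 28 = 608.

608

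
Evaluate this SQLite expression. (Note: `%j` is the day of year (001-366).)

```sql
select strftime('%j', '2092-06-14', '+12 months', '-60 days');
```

First apply '+12 months', '-60 days': 2092-06-14 → 2093-04-15.
Day-of-year for 2093-04-15: days since 2093-01-01 inclusive = 105, zero-padded to 105.

105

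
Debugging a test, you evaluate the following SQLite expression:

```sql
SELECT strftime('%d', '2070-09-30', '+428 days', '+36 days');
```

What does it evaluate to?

07

First apply '+428 days', '+36 days': 2070-09-30 → 2072-01-07.
`%d` extracts the 2-digit day of month: 07.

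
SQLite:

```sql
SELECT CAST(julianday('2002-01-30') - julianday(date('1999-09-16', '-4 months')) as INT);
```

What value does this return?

990

Adding -4 months to 1999-09-16 gives 1999-05-16.
15 days remain in May 1999 after the 16th (31 − 16).
Full months from June 1999 through December 2001 contribute their day counts.
Then 30 days into January 2002.
Total: 15 + 30 + 31 + 31 + 30 + 31 + 30 + 31 + 31 + 29 + 31 + 30 + 31 + 30 + 31 + 31 + 30 + 31 + 30 + 31 + 31 + 28 + 31 + 30 + 31 + 30 + 31 + 31 + 30 + 31 + 30 + 31 + 30 = 990.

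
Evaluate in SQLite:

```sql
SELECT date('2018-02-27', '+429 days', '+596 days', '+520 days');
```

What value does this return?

2022-05-22

Applying '+429 days' to 2018-02-27: counting 429 days forward gives 2019-05-02.
Applying '+596 days' to 2019-05-02: counting 596 days forward gives 2020-12-18.
Applying '+520 days' to 2020-12-18: counting 520 days forward gives 2022-05-22.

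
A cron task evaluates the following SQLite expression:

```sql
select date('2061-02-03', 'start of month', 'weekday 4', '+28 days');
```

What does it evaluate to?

2061-03-03

`start of month` rewinds 2061-02-03 to 2061-02-01.
`weekday 4` advances to the next Thursday; 2061-02-01 is a Tuesday, so it moves forward to 2061-02-03.
February 2061 has 28 days; 25 remain after the 3rd, so 26 days reach 2061-03-01.
Advancing 2 more days within March lands on 2061-03-03.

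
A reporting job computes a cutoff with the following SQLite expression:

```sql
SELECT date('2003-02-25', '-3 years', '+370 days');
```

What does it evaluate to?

2001-03-01

Adding -3 years to 2003-02-25 gives 2000-02-25.
Applying '+370 days' to 2000-02-25: counting 370 days forward gives 2001-03-01.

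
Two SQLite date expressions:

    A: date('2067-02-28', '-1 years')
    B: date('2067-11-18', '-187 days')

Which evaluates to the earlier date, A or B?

A

A = 2066-02-28.
B = 2067-05-15.
A is earlier.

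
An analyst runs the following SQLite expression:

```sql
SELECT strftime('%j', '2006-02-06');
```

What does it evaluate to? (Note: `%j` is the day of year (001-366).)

037

Day-of-year for 2006-02-06: days since 2006-01-01 inclusive = 37, zero-padded to 037.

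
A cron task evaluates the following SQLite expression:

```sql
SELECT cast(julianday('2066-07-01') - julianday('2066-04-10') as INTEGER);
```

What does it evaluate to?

82

20 days remain in April 2066 after the 10th (30 − 10).
May 2066: 31 days.
June 2066: 30 days.
Then 1 day into July 2066.
Total: 20 + 31 + 30 + 1 = 82.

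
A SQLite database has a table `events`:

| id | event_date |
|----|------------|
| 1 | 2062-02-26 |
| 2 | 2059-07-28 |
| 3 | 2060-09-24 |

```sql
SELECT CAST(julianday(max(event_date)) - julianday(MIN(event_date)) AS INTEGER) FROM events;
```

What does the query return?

944

MIN = 2059-07-28, MAX = 2062-02-26.
3 days remain in July 2059 after the 28th (31 − 28).
Full months from August 2059 through January 2062 contribute their day counts.
Then 26 days into February 2062.
Total: 3 + 31 + 30 + 31 + 30 + 31 + 31 + 29 + 31 + 30 + 31 + 30 + 31 + 31 + 30 + 31 + 30 + 31 + 31 + 28 + 31 + 30 + 31 + 30 + 31 + 31 + 30 + 31 + 30 + 31 + 31 + 26 = 944.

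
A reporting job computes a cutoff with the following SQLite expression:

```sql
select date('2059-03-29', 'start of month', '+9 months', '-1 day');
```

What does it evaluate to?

`start of month` rewinds 2059-03-29 to 2059-03-01.
Adding +9 months to 2059-03-01 gives 2059-12-01.
Going back 1 day from 2059-12-01 reaches 2059-11-30 (last day of November, 30 days).

2059-11-30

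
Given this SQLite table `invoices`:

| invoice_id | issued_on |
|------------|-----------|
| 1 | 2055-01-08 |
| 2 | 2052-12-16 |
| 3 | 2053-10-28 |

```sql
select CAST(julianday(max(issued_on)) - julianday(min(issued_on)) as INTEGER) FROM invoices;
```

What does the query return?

753

MIN = 2052-12-16, MAX = 2055-01-08.
15 days remain in December 2052 after the 16th (31 − 16).
Full months from January 2053 through December 2054 contribute their day counts.
Then 8 days into January 2055.
Total: 15 + 31 + 28 + 31 + 30 + 31 + 30 + 31 + 31 + 30 + 31 + 30 + 31 + 31 + 28 + 31 + 30 + 31 + 30 + 31 + 31 + 30 + 31 + 30 + 31 + 8 = 753.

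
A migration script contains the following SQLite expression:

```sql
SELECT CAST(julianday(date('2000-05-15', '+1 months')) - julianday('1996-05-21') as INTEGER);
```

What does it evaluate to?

1486

Adding +1 month to 2000-05-15 gives 2000-06-15.
10 days remain in May 1996 after the 21st (31 − 21).
Full months from June 1996 through May 2000 contribute their day counts.
Then 15 days into June 2000.
Total: 10 + 30 + 31 + 31 + 30 + 31 + 30 + 31 + 31 + 28 + 31 + 30 + 31 + 30 + 31 + 31 + 30 + 31 + 30 + 31 + 31 + 28 + 31 + 30 + 31 + 30 + 31 + 31 + 30 + 31 + 30 + 31 + 31 + 28 + 31 + 30 + 31 + 30 + 31 + 31 + 30 + 31 + 30 + 31 + 31 + 29 + 31 + 30 + 31 + 15 = 1486.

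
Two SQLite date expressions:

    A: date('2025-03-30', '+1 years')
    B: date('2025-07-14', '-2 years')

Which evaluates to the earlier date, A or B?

B

A = 2026-03-30.
B = 2023-07-14.
B is earlier.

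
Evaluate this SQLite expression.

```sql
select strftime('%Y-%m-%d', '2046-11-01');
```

`%Y-%m-%d` extracts the ISO date: 2046-11-01.

2046-11-01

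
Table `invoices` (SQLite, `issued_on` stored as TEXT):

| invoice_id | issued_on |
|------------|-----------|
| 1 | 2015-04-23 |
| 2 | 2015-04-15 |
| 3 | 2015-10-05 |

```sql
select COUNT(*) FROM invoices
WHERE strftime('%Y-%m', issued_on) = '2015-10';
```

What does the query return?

1

Rows with year-month 2015-10: 2015-10-05 → 1.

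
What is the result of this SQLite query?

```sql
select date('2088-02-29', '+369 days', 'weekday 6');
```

Applying '+369 days' to 2088-02-29: counting 369 days forward gives 2089-03-04.
`weekday 6` advances to the next Saturday; 2089-03-04 is a Friday, so it moves forward to 2089-03-05.

2089-03-05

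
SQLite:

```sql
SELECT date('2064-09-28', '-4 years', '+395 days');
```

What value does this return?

Adding -4 years to 2064-09-28 gives 2060-09-28.
Applying '+395 days' to 2060-09-28: counting 395 days forward gives 2061-10-28.

2061-10-28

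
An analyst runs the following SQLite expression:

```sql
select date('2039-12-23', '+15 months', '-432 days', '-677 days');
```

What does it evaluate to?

2038-03-10

Adding +15 months to 2039-12-23 gives 2041-03-23.
Applying '-432 days' to 2041-03-23: counting 432 days back gives 2040-01-16.
Applying '-677 days' to 2040-01-16: counting 677 days back gives 2038-03-10.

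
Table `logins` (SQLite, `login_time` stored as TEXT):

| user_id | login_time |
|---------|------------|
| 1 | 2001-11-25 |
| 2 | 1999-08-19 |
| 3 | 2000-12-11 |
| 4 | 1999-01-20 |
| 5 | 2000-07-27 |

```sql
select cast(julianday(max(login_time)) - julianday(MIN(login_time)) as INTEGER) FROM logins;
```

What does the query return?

1040

MIN = 1999-01-20, MAX = 2001-11-25.
11 days remain in January 1999 after the 20th (31 − 20).
Full months from February 1999 through October 2001 contribute their day counts.
Then 25 days into November 2001.
Total: 11 + 28 + 31 + 30 + 31 + 30 + 31 + 31 + 30 + 31 + 30 + 31 + 31 + 29 + 31 + 30 + 31 + 30 + 31 + 31 + 30 + 31 + 30 + 31 + 31 + 28 + 31 + 30 + 31 + 30 + 31 + 31 + 30 + 31 + 25 = 1040.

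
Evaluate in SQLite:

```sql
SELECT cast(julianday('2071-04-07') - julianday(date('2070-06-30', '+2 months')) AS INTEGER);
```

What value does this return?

Adding +2 months to 2070-06-30 gives 2070-08-30.
1 day remains in August 2070 after the 30th (31 − 30).
Full months from September 2070 through March 2071 contribute their day counts.
Then 7 days into April 2071.
Total: 1 + 30 + 31 + 30 + 31 + 31 + 28 + 31 + 7 = 220.

220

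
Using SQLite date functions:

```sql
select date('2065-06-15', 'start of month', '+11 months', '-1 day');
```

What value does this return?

`start of month` rewinds 2065-06-15 to 2065-06-01.
Adding +11 months to 2065-06-01 gives 2066-05-01.
Going back 1 day from 2066-05-01 reaches 2066-04-30 (last day of April, 30 days).

2066-04-30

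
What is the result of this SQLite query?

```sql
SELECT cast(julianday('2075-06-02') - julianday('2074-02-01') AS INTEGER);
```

486

27 days remain in February 2074 after the 1st (28 − 1).
Full months from March 2074 through May 2075 contribute their day counts.
Then 2 days into June 2075.
Total: 27 + 31 + 30 + 31 + 30 + 31 + 31 + 30 + 31 + 30 + 31 + 31 + 28 + 31 + 30 + 31 + 2 = 486.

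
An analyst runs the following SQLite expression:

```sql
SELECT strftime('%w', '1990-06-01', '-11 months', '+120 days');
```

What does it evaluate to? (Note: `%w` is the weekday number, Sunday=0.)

0

First apply '-11 months', '+120 days': 1990-06-01 → 1989-10-29.
1989-10-29 is a Sunday; with Sunday=0 that is 0.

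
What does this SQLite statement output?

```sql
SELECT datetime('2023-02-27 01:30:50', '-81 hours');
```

-81 hours from 2023-02-27 01:30:50 is 2023-02-23 16:30:50 (crosses midnight).

2023-02-23 16:30:50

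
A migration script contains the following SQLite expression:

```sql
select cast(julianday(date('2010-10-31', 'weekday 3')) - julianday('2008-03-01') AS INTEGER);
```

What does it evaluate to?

977

`weekday 3` advances to the next Wednesday; 2010-10-31 is a Sunday, so it moves forward to 2010-11-03.
30 days remain in March 2008 after the 1st (31 − 1).
Full months from April 2008 through October 2010 contribute their day counts.
Then 3 days into November 2010.
Total: 30 + 30 + 31 + 30 + 31 + 31 + 30 + 31 + 30 + 31 + 31 + 28 + 31 + 30 + 31 + 30 + 31 + 31 + 30 + 31 + 30 + 31 + 31 + 28 + 31 + 30 + 31 + 30 + 31 + 31 + 30 + 31 + 3 = 977.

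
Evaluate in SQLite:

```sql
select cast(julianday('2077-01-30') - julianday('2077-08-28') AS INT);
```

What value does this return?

1 day remains in January 2077 after the 30th (31 − 30).
Full months from February 2077 through July 2077 contribute their day counts.
Then 28 days into August 2077.
Total: 1 + 28 + 31 + 30 + 31 + 30 + 31 + 28 = 210.
The subtraction is earlier − later, so the result is −210 → -210.

-210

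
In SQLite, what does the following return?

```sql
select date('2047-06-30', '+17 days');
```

2047-07-17

June 2047 has 30 days; 0 remain after the 30th, so 1 days reach 2047-07-01.
Advancing 16 more days within July lands on 2047-07-17.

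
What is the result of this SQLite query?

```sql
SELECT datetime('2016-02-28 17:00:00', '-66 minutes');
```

66 minutes = 1h 6m; -66 minutes from 2016-02-28 17:00:00 is 2016-02-28 15:54:00.

2016-02-28 15:54:00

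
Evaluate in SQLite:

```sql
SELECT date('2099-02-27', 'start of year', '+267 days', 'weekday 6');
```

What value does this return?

`start of year` rewinds 2099-02-27 to 2099-01-01.
Applying '+267 days' to 2099-01-01: counting 267 days forward gives 2099-09-25.
`weekday 6` advances to the next Saturday; 2099-09-25 is a Friday, so it moves forward to 2099-09-26.

2099-09-26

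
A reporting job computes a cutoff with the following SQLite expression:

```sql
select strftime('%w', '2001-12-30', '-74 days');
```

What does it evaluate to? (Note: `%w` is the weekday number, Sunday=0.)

3

First apply '-74 days': 2001-12-30 → 2001-10-17.
2001-10-17 is a Wednesday; with Sunday=0 that is 3.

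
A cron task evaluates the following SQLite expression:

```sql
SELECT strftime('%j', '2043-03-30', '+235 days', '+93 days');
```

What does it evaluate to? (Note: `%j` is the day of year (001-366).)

First apply '+235 days', '+93 days': 2043-03-30 → 2044-02-21.
Day-of-year for 2044-02-21: days since 2044-01-01 inclusive = 52, zero-padded to 052.

052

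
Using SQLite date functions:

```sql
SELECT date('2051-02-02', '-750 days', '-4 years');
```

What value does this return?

2045-01-13

Applying '-750 days' to 2051-02-02: counting 750 days back gives 2049-01-13.
Adding -4 years to 2049-01-13 gives 2045-01-13.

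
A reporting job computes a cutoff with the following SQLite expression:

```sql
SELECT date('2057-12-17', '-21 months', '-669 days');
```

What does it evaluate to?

2054-05-18

Adding -21 months to 2057-12-17 gives 2056-03-17.
Applying '-669 days' to 2056-03-17: counting 669 days back gives 2054-05-18.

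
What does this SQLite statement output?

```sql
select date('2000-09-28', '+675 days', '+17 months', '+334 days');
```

2004-12-03

Applying '+675 days' to 2000-09-28: counting 675 days forward gives 2002-08-04.
Adding +17 months to 2002-08-04 gives 2004-01-04.
Applying '+334 days' to 2004-01-04: counting 334 days forward gives 2004-12-03.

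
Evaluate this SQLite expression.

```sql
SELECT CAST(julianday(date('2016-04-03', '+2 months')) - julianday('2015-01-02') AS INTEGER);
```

518

Adding +2 months to 2016-04-03 gives 2016-06-03.
29 days remain in January 2015 after the 2nd (31 − 2).
Full months from February 2015 through May 2016 contribute their day counts.
Then 3 days into June 2016.
Total: 29 + 28 + 31 + 30 + 31 + 30 + 31 + 31 + 30 + 31 + 30 + 31 + 31 + 29 + 31 + 30 + 31 + 3 = 518.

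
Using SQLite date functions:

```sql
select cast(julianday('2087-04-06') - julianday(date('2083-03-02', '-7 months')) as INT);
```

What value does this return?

1708

Adding -7 months to 2083-03-02 gives 2082-08-02.
29 days remain in August 2082 after the 2nd (31 − 2).
Full months from September 2082 through March 2087 contribute their day counts.
Then 6 days into April 2087.
Total: 29 + 30 + 31 + 30 + 31 + 31 + 28 + 31 + 30 + 31 + 30 + 31 + 31 + 30 + 31 + 30 + 31 + 31 + 29 + 31 + 30 + 31 + 30 + 31 + 31 + 30 + 31 + 30 + 31 + 31 + 28 + 31 + 30 + 31 + 30 + 31 + 31 + 30 + 31 + 30 + 31 + 31 + 28 + 31 + 30 + 31 + 30 + 31 + 31 + 30 + 31 + 30 + 31 + 31 + 28 + 31 + 6 = 1708.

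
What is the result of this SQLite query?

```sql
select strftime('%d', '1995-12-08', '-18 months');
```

08

First apply '-18 months': 1995-12-08 → 1994-06-08.
`%d` extracts the 2-digit day of month: 08.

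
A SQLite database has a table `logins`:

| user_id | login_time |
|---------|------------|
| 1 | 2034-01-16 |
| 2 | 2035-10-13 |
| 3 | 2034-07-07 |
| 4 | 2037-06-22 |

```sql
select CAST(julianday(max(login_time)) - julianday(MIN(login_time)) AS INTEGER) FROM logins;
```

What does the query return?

1253

MIN = 2034-01-16, MAX = 2037-06-22.
15 days remain in January 2034 after the 16th (31 − 16).
Full months from February 2034 through May 2037 contribute their day counts.
Then 22 days into June 2037.
Total: 15 + 28 + 31 + 30 + 31 + 30 + 31 + 31 + 30 + 31 + 30 + 31 + 31 + 28 + 31 + 30 + 31 + 30 + 31 + 31 + 30 + 31 + 30 + 31 + 31 + 29 + 31 + 30 + 31 + 30 + 31 + 31 + 30 + 31 + 30 + 31 + 31 + 28 + 31 + 30 + 31 + 22 = 1253.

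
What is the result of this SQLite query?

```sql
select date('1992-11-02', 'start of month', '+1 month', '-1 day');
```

1992-11-30

`start of month` rewinds 1992-11-02 to 1992-11-01.
Adding +1 month to 1992-11-01 gives 1992-12-01.
Going back 1 day from 1992-12-01 reaches 1992-11-30 (last day of November, 30 days).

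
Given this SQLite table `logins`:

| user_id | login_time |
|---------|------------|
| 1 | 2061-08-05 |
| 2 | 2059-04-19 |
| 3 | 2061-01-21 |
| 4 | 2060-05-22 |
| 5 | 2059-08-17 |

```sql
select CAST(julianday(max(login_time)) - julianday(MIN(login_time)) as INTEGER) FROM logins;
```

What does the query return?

839

MIN = 2059-04-19, MAX = 2061-08-05.
11 days remain in April 2059 after the 19th (30 − 19).
Full months from May 2059 through July 2061 contribute their day counts.
Then 5 days into August 2061.
Total: 11 + 31 + 30 + 31 + 31 + 30 + 31 + 30 + 31 + 31 + 29 + 31 + 30 + 31 + 30 + 31 + 31 + 30 + 31 + 30 + 31 + 31 + 28 + 31 + 30 + 31 + 30 + 31 + 5 = 839.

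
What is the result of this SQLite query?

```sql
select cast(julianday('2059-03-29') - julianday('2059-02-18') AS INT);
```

10 days remain in February 2059 after the 18th (28 − 18).
Then 29 days into March 2059.
Total: 10 + 29 = 39.

39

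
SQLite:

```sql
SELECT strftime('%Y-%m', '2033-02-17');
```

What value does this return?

2033-02

`%Y-%m` extracts the year-month: 2033-02.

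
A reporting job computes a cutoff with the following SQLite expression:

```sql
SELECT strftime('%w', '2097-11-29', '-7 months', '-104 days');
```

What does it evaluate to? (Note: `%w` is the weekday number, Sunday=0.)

First apply '-7 months', '-104 days': 2097-11-29 → 2097-01-15.
2097-01-15 is a Tuesday; with Sunday=0 that is 2.

2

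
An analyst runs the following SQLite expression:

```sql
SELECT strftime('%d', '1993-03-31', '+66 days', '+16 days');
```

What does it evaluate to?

First apply '+66 days', '+16 days': 1993-03-31 → 1993-06-21.
`%d` extracts the 2-digit day of month: 21.

21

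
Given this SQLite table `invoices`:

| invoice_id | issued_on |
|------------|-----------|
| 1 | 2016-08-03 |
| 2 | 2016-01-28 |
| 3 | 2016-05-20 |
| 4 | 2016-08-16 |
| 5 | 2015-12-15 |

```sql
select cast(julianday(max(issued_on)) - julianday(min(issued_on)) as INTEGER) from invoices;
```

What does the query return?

245

MIN = 2015-12-15, MAX = 2016-08-16.
16 days remain in December 2015 after the 15th (31 − 15).
Full months from January 2016 through July 2016 contribute their day counts.
Then 16 days into August 2016.
Total: 16 + 31 + 29 + 31 + 30 + 31 + 30 + 31 + 16 = 245.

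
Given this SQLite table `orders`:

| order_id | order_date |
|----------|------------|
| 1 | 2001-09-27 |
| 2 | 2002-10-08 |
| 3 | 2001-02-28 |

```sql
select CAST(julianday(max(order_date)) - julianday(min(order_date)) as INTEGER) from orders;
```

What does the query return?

MIN = 2001-02-28, MAX = 2002-10-08.
0 days remain in February 2001 after the 28th (28 − 28).
Full months from March 2001 through September 2002 contribute their day counts.
Then 8 days into October 2002.
Total: 0 + 31 + 30 + 31 + 30 + 31 + 31 + 30 + 31 + 30 + 31 + 31 + 28 + 31 + 30 + 31 + 30 + 31 + 31 + 30 + 8 = 587.

587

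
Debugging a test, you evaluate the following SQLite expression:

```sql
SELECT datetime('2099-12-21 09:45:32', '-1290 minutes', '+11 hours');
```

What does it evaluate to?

2099-12-20 23:15:32

1290 minutes = 21h 30m; -1290 minutes from 2099-12-21 09:45:32 is 2099-12-20 12:15:32 (crosses midnight).
+11 hours from 2099-12-20 12:15:32 is 2099-12-20 23:15:32.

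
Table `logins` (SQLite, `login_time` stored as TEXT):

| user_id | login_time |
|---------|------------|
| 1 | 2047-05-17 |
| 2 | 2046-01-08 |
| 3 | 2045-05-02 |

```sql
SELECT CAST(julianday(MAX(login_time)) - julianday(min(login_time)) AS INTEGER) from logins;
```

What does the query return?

MIN = 2045-05-02, MAX = 2047-05-17.
29 days remain in May 2045 after the 2nd (31 − 2).
Full months from June 2045 through April 2047 contribute their day counts.
Then 17 days into May 2047.
Total: 29 + 30 + 31 + 31 + 30 + 31 + 30 + 31 + 31 + 28 + 31 + 30 + 31 + 30 + 31 + 31 + 30 + 31 + 30 + 31 + 31 + 28 + 31 + 30 + 17 = 745.

745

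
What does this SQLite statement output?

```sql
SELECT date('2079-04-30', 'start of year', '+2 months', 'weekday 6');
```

`start of year` rewinds 2079-04-30 to 2079-01-01.
Adding +2 months to 2079-01-01 gives 2079-03-01.
`weekday 6` advances to the next Saturday; 2079-03-01 is a Wednesday, so it moves forward to 2079-03-04.

2079-03-04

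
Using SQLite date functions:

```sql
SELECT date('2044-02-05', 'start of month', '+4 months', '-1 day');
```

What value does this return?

2044-05-31

`start of month` rewinds 2044-02-05 to 2044-02-01.
Adding +4 months to 2044-02-01 gives 2044-06-01.
Going back 1 day from 2044-06-01 reaches 2044-05-31 (last day of May, 31 days).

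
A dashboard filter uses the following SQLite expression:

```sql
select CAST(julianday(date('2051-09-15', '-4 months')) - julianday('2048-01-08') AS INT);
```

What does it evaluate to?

1223

Adding -4 months to 2051-09-15 gives 2051-05-15.
23 days remain in January 2048 after the 8th (31 − 8).
Full months from February 2048 through April 2051 contribute their day counts.
Then 15 days into May 2051.
Total: 23 + 29 + 31 + 30 + 31 + 30 + 31 + 31 + 30 + 31 + 30 + 31 + 31 + 28 + 31 + 30 + 31 + 30 + 31 + 31 + 30 + 31 + 30 + 31 + 31 + 28 + 31 + 30 + 31 + 30 + 31 + 31 + 30 + 31 + 30 + 31 + 31 + 28 + 31 + 30 + 15 = 1223.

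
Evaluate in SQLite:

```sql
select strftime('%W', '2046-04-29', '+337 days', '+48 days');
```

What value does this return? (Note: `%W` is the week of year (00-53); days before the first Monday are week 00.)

19

First apply '+337 days', '+48 days': 2046-04-29 → 2047-05-19.
2047-05-19 is a Sunday. SQLite's %W counts Mondays since the year started; the result is 19.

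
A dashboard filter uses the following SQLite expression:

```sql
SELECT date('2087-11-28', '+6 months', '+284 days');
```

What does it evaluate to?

Adding +6 months to 2087-11-28 gives 2088-05-28.
Applying '+284 days' to 2088-05-28: counting 284 days forward gives 2089-03-08.

2089-03-08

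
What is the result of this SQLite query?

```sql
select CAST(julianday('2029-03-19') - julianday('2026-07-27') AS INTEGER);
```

4 days remain in July 2026 after the 27th (31 − 27).
Full months from August 2026 through February 2029 contribute their day counts.
Then 19 days into March 2029.
Total: 4 + 31 + 30 + 31 + 30 + 31 + 31 + 28 + 31 + 30 + 31 + 30 + 31 + 31 + 30 + 31 + 30 + 31 + 31 + 29 + 31 + 30 + 31 + 30 + 31 + 31 + 30 + 31 + 30 + 31 + 31 + 28 + 19 = 966.

966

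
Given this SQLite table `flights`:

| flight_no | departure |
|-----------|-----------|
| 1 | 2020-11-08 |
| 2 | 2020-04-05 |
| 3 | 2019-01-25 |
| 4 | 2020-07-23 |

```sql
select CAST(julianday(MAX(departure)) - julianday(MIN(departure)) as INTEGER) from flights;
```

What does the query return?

MIN = 2019-01-25, MAX = 2020-11-08.
6 days remain in January 2019 after the 25th (31 − 25).
Full months from February 2019 through October 2020 contribute their day counts.
Then 8 days into November 2020.
Total: 6 + 28 + 31 + 30 + 31 + 30 + 31 + 31 + 30 + 31 + 30 + 31 + 31 + 29 + 31 + 30 + 31 + 30 + 31 + 31 + 30 + 31 + 8 = 653.

653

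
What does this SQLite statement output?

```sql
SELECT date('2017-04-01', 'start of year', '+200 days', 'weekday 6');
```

2017-07-22

`start of year` rewinds 2017-04-01 to 2017-01-01.
Applying '+200 days' to 2017-01-01: counting 200 days forward gives 2017-07-20.
`weekday 6` advances to the next Saturday; 2017-07-20 is a Thursday, so it moves forward to 2017-07-22.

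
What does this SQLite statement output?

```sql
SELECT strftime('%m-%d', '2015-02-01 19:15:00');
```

`%m-%d` extracts the month-day: 02-01.

02-01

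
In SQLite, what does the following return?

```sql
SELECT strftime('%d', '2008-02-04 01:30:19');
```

`%d` extracts the 2-digit day of month: 04.

04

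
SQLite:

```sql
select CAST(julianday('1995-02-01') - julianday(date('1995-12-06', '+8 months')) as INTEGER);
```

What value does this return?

Adding +8 months to 1995-12-06 gives 1996-08-06.
27 days remain in February 1995 after the 1st (28 − 1).
Full months from March 1995 through July 1996 contribute their day counts.
Then 6 days into August 1996.
Total: 27 + 31 + 30 + 31 + 30 + 31 + 31 + 30 + 31 + 30 + 31 + 31 + 29 + 31 + 30 + 31 + 30 + 31 + 6 = 552.
The subtraction is earlier − later, so the result is −552 → -552.

-552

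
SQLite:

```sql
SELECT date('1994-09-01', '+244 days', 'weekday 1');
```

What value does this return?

Applying '+244 days' to 1994-09-01: counting 244 days forward gives 1995-05-03.
`weekday 1` advances to the next Monday; 1995-05-03 is a Wednesday, so it moves forward to 1995-05-08.

1995-05-08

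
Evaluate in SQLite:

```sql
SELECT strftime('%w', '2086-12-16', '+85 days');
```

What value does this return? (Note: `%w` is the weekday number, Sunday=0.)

First apply '+85 days': 2086-12-16 → 2087-03-11.
2087-03-11 is a Tuesday; with Sunday=0 that is 2.

2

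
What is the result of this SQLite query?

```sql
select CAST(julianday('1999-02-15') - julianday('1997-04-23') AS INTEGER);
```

7 days remain in April 1997 after the 23rd (30 − 23).
Full months from May 1997 through January 1999 contribute their day counts.
Then 15 days into February 1999.
Total: 7 + 31 + 30 + 31 + 31 + 30 + 31 + 30 + 31 + 31 + 28 + 31 + 30 + 31 + 30 + 31 + 31 + 30 + 31 + 30 + 31 + 31 + 15 = 663.

663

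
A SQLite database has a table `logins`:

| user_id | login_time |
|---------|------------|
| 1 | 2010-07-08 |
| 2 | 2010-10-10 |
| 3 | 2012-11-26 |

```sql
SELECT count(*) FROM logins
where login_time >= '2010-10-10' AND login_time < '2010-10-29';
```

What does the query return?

Rows in [2010-10-10, 2010-10-29): 2010-10-10 → 1 row.

1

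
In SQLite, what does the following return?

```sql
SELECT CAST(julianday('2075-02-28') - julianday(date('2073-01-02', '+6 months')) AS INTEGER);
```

Adding +6 months to 2073-01-02 gives 2073-07-02.
29 days remain in July 2073 after the 2nd (31 − 2).
Full months from August 2073 through January 2075 contribute their day counts.
Then 28 days into February 2075.
Total: 29 + 31 + 30 + 31 + 30 + 31 + 31 + 28 + 31 + 30 + 31 + 30 + 31 + 31 + 30 + 31 + 30 + 31 + 31 + 28 = 606.

606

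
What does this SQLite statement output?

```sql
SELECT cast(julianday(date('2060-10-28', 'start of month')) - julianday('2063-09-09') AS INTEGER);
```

`start of month` rewinds 2060-10-28 to 2060-10-01.
30 days remain in October 2060 after the 1st (31 − 1).
Full months from November 2060 through August 2063 contribute their day counts.
Then 9 days into September 2063.
Total: 30 + 30 + 31 + 31 + 28 + 31 + 30 + 31 + 30 + 31 + 31 + 30 + 31 + 30 + 31 + 31 + 28 + 31 + 30 + 31 + 30 + 31 + 31 + 30 + 31 + 30 + 31 + 31 + 28 + 31 + 30 + 31 + 30 + 31 + 31 + 9 = 1073.
The subtraction is earlier − later, so the result is −1073 → -1073.

-1073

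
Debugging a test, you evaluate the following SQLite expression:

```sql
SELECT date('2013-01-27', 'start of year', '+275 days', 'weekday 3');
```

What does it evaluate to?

2013-10-09

`start of year` rewinds 2013-01-27 to 2013-01-01.
Applying '+275 days' to 2013-01-01: counting 275 days forward gives 2013-10-03.
`weekday 3` advances to the next Wednesday; 2013-10-03 is a Thursday, so it moves forward to 2013-10-09.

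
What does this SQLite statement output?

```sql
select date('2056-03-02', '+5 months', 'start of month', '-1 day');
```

Adding +5 months to 2056-03-02 gives 2056-08-02.
`start of month` rewinds 2056-08-02 to 2056-08-01.
Going back 1 day from 2056-08-01 reaches 2056-07-31 (last day of July, 31 days).

2056-07-31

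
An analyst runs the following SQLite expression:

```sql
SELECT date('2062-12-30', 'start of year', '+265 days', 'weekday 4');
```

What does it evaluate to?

`start of year` rewinds 2062-12-30 to 2062-01-01.
Applying '+265 days' to 2062-01-01: counting 265 days forward gives 2062-09-23.
`weekday 4` advances to the next Thursday; 2062-09-23 is a Saturday, so it moves forward to 2062-09-28.

2062-09-28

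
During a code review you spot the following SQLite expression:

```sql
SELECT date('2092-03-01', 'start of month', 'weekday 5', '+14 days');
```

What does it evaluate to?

`start of month` rewinds 2092-03-01 to 2092-03-01.
`weekday 5` advances to the next Friday; 2092-03-01 is a Saturday, so it moves forward to 2092-03-07.
Advancing 14 more days within March lands on 2092-03-21.

2092-03-21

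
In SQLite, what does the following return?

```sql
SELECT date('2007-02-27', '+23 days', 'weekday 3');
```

February 2007 has 28 days; 1 remain after the 27th, so 2 days reach 2007-03-01.
Advancing 21 more days within March lands on 2007-03-22.
`weekday 3` advances to the next Wednesday; 2007-03-22 is a Thursday, so it moves forward to 2007-03-28.

2007-03-28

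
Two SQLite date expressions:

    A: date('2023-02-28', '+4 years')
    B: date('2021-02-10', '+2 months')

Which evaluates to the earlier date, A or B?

A = 2027-02-28.
B = 2021-04-10.
B is earlier.

B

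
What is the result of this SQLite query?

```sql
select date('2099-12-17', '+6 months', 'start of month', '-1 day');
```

Adding +6 months to 2099-12-17 gives 2100-06-17.
`start of month` rewinds 2100-06-17 to 2100-06-01.
Going back 1 day from 2100-06-01 reaches 2100-05-31 (last day of May, 31 days).

2100-05-31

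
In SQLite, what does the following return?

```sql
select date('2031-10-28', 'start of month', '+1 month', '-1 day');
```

`start of month` rewinds 2031-10-28 to 2031-10-01.
Adding +1 month to 2031-10-01 gives 2031-11-01.
Going back 1 day from 2031-11-01 reaches 2031-10-31 (last day of October, 31 days).

2031-10-31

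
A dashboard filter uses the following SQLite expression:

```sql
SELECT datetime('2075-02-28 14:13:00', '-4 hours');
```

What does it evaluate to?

-4 hours from 2075-02-28 14:13:00 is 2075-02-28 10:13:00.

2075-02-28 10:13:00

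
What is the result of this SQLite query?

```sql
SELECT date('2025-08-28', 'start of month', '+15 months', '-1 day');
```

2026-10-31

`start of month` rewinds 2025-08-28 to 2025-08-01.
Adding +15 months to 2025-08-01 gives 2026-11-01.
Going back 1 day from 2026-11-01 reaches 2026-10-31 (last day of October, 31 days).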